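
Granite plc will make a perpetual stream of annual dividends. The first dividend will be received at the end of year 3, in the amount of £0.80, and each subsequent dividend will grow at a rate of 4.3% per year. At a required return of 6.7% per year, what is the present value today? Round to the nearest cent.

Value at end of year 2: C₁ / (r − g) = £0.80 / (0.067 − 0.043) = £33.3333
Discount to today: PV = £33.3333 / (1 + 0.067)^2 = £33.3333 / 1.138489 = £29.28

£29.28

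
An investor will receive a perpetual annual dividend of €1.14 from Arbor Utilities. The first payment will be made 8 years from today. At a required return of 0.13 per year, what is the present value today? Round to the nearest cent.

Value at end of year 7: C / r = €1.14 / 0.13 = €8.7692
Discount to today: PV = €8.7692 / (1 + 0.13)^7 = €8.7692 / 2.352605 = €3.73

€3.73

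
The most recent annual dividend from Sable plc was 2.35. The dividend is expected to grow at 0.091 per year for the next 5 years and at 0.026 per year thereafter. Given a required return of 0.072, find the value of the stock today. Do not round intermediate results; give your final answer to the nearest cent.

69.62

D_1 = 2.56385
D_2 = 2.79716
D_3 = 3.05170
D_4 = 3.32941
D_5 = 3.63238
Terminal value at year 5: TV = D_5×(1+g_2)/(r−g_2) = 3.72682/0.046 = 81.01793
P_0 = D_1/(1+r)^1 + D_2/(1+r)^2 + D_3/(1+r)^3 + D_4/(1+r)^4 + D_5/(1+r)^5 + TV/(1+r)^5
    = 2.39165 + 2.43404 + 2.47718 + 2.52109 + 2.56577 + 57.22782 = 69.61755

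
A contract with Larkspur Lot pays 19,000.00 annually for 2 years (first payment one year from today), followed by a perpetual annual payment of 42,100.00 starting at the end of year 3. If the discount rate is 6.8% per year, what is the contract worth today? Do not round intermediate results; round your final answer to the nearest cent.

PV of 2-year annuity: 19,000.00 × [1 − (1+0.068)^−2] / 0.068 = 34447.81102
Perpetuity value at year 2: 42,100.00 / 0.068 = 619117.64706
PV of perpetuity: 619117.64706 / (1+0.068)^2 = 542788.55000
Total PV = 34447.81102 + 542788.55000 = 577236.36103

577236.36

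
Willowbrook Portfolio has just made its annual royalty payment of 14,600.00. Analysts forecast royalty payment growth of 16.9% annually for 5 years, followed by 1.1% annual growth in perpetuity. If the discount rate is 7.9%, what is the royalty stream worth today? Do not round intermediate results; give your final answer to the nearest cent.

417441.34

D_1 = 17067.40000
D_2 = 19951.79060
D_3 = 23323.64321
D_4 = 27265.33891
D_5 = 31873.18119
Terminal value at year 5: TV = D_5×(1+g_2)/(r−g_2) = 32223.78618/0.068 = 473879.20858
P_0 = D_1/(1+r)^1 + D_2/(1+r)^2 + D_3/(1+r)^3 + D_4/(1+r)^4 + D_5/(1+r)^5 + TV/(1+r)^5
    = 15817.79425 + 17137.16542 + 18566.58607 + 20115.23551 + 21793.05868 + 324011.50474 = 417441.34467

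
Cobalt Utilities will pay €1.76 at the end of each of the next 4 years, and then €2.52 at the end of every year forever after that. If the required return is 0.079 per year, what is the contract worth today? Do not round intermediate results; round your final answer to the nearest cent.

€29.38

PV of 4-year annuity: €1.76 × [1 − (1+0.079)^−4] / 0.079 = 5.84234
Perpetuity value at year 4: €2.52 / 0.079 = 31.89873
PV of perpetuity: 31.89873 / (1+0.079)^4 = 23.53356
Total PV = 5.84234 + 23.53356 = 29.37590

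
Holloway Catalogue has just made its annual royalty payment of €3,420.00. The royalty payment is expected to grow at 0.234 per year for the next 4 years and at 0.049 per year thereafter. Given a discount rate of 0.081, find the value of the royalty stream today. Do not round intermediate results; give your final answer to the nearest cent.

€209630.29

D_1 = 4220.28000
D_2 = 5207.82552
D_3 = 6426.45669
D_4 = 7930.24756
Terminal value at year 4: TV = D_4×(1+g_2)/(r−g_2) = 8318.82969/0.032 = 259963.42775
P_0 = D_1/(1+r)^1 + D_2/(1+r)^2 + D_3/(1+r)^3 + D_4/(1+r)^4 + TV/(1+r)^4
    = 3904.05180 + 4456.61418 + 5087.38381 + 5807.42980 + 190374.80825 = 209630.28784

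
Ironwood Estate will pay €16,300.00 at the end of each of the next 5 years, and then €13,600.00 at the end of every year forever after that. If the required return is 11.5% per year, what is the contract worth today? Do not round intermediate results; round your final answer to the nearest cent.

€128115.54

PV of 5-year annuity: €16,300.00 × [1 − (1+0.115)^−5] / 0.115 = 59493.00891
Perpetuity value at year 5: €13,600.00 / 0.115 = 118260.86957
PV of perpetuity: 118260.86957 / (1+0.115)^5 = 68622.53085
Total PV = 59493.00891 + 68622.53085 = 128115.53975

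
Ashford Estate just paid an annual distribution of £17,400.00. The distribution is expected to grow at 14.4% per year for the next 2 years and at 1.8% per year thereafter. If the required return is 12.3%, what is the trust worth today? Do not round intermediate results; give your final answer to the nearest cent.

D_1 = 19905.60000
D_2 = 22772.00640
Terminal value at year 2: TV = D_2×(1+g_2)/(r−g_2) = 23181.90252/0.105 = 220780.02395
P_0 = D_1/(1+r)^1 + D_2/(1+r)^2 + TV/(1+r)^2
    = 17725.37845 + 18056.84145 + 175065.37710 = 210847.59700

£210847.60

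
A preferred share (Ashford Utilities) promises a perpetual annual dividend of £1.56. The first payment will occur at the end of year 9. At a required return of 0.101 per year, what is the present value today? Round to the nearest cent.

£7.15

Value at end of year 8: C / r = £1.56 / 0.101 = £15.4455
Discount to today: PV = £15.4455 / (1 + 0.101)^8 = £15.4455 / 2.159228 = £7.15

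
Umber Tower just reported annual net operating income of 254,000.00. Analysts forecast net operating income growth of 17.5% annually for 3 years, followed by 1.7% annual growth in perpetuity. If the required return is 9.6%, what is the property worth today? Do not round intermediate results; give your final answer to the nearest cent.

D_1 = 298450.00000
D_2 = 350678.75000
D_3 = 412047.53125
Terminal value at year 3: TV = D_3×(1+g_2)/(r−g_2) = 419052.33928/0.079 = 5304459.99090
P_0 = D_1/(1+r)^1 + D_2/(1+r)^2 + D_3/(1+r)^3 + TV/(1+r)^3
    = 272308.39416 + 291936.46272 + 312979.32819 + 4029113.62996 = 4906337.81502

4906337.82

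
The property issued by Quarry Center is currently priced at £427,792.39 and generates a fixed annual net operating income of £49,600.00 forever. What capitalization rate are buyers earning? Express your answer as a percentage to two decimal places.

11.59%

P = C/r ⇒ r = C/P = £49,600.00/£427,792.39 = 0.115944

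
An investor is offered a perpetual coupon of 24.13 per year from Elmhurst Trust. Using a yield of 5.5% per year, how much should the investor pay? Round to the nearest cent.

438.73

Level perpetuity: PV = C / r = 24.13 / 0.055 = 438.73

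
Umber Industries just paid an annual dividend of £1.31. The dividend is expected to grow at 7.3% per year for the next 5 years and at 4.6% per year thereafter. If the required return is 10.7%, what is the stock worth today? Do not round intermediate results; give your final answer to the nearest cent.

£25.19

D_1 = 1.40563
D_2 = 1.50824
D_3 = 1.61834
D_4 = 1.73648
D_5 = 1.86324
Terminal value at year 5: TV = D_5×(1+g_2)/(r−g_2) = 1.94895/0.061 = 31.95007
P_0 = D_1/(1+r)^1 + D_2/(1+r)^2 + D_3/(1+r)^3 + D_4/(1+r)^4 + D_5/(1+r)^5 + TV/(1+r)^5
    = 1.26977 + 1.23077 + 1.19296 + 1.15632 + 1.12081 + 19.21913 = 25.18976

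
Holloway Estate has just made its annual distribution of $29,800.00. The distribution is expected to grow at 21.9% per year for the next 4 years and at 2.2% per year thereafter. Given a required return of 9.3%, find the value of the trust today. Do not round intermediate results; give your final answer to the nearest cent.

D_1 = 36326.20000
D_2 = 44281.63780
D_3 = 53979.31648
D_4 = 65800.78679
Terminal value at year 4: TV = D_4×(1+g_2)/(r−g_2) = 67248.40410/0.071 = 947160.62107
P_0 = D_1/(1+r)^1 + D_2/(1+r)^2 + D_3/(1+r)^3 + D_4/(1+r)^4 + TV/(1+r)^4
    = 33235.31565 + 37066.65121 + 41339.65949 + 46105.25610 + 663655.93995 = 821402.82239

$821402.82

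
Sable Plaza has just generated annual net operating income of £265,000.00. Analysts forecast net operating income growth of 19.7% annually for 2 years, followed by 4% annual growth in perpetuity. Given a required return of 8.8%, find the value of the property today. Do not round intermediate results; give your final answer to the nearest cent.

£7562044.75

D_1 = 317205.00000
D_2 = 379694.38500
Terminal value at year 2: TV = D_2×(1+g_2)/(r−g_2) = 394882.16040/0.048 = 8226711.67500
P_0 = D_1/(1+r)^1 + D_2/(1+r)^2 + TV/(1+r)^2
    = 291548.71324 + 320757.17807 + 6949738.85823 = 7562044.74954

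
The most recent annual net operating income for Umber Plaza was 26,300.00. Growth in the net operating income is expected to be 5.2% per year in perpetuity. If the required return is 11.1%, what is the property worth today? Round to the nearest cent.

D₁ = D₀ × (1 + g) = 26,300.00 × 1.052 = 27,667.6000
Growing perpetuity: P = D₁ / (r − g) = 27,667.6000 / (0.111 − 0.052) = 468,942.37

468942.37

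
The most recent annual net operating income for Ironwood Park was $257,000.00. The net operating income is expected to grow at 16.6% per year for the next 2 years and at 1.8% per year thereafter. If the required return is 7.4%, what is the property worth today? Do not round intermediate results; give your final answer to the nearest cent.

$6088503.66

D_1 = 299662.00000
D_2 = 349405.89200
Terminal value at year 2: TV = D_2×(1+g_2)/(r−g_2) = 355695.19806/0.056 = 6351699.96529
P_0 = D_1/(1+r)^1 + D_2/(1+r)^2 + TV/(1+r)^2
    = 279014.89758 + 302915.61506 + 5506573.14525 = 6088503.65789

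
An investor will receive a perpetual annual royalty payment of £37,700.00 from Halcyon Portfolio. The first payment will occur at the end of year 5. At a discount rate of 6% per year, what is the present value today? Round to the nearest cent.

£497698.85

Value at end of year 4: C / r = £37,700.00 / 0.06 = £628,333.3333
Discount to today: PV = £628,333.3333 / (1 + 0.06)^4 = £628,333.3333 / 1.262477 = £497,698.85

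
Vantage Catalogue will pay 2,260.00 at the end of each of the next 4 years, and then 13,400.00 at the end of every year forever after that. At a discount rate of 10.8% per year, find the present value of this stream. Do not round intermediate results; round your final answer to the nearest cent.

89364.73

PV of 4-year annuity: 2,260.00 × [1 − (1+0.108)^−4] / 0.108 = 7041.57308
Perpetuity value at year 4: 13,400.00 / 0.108 = 124074.07407
PV of perpetuity: 124074.07407 / (1+0.108)^4 = 82323.15407
Total PV = 7041.57308 + 82323.15407 = 89364.72714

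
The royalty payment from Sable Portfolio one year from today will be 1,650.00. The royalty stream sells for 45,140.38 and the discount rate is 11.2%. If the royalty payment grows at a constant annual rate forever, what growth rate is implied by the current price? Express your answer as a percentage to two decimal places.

P = D₁/(r−g) ⇒ g = r − D₁/P = 0.112 − 1,650.00/45,140.38 = 0.075447

7.54%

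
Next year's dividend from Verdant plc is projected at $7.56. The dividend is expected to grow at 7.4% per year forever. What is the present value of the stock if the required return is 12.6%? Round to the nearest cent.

Growing perpetuity: P = D₁ / (r − g) = $7.5600 / (0.126 − 0.074) = $145.38

$145.38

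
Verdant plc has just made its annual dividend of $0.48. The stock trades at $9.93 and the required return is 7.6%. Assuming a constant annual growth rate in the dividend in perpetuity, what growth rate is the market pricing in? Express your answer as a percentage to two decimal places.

P = D₀(1+g)/(r−g) ⇒ P(r−g) = D₀(1+g) ⇒ g(P+D₀) = P·r − D₀
g = (P·r − D₀)/(P + D₀) = ($9.93×0.076 − $0.48) / ($9.93 + $0.48) = 0.026386

2.64%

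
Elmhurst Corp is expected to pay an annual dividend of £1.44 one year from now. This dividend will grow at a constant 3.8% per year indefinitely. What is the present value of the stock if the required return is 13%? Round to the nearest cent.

Growing perpetuity: P = D₁ / (r − g) = £1.4400 / (0.13 − 0.038) = £15.65

£15.65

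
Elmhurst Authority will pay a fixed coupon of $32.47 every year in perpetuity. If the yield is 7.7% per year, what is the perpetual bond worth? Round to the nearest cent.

$421.69

Level perpetuity: PV = C / r = $32.47 / 0.077 = $421.69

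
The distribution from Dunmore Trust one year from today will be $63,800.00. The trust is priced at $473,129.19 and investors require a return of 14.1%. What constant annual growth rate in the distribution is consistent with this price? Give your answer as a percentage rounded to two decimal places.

0.62%

P = D₁/(r−g) ⇒ g = r − D₁/P = 0.141 − $63,800.00/$473,129.19 = 0.006153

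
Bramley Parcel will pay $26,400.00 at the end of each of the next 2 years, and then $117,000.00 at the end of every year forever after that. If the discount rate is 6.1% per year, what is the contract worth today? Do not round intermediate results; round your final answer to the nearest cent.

PV of 2-year annuity: $26,400.00 × [1 − (1+0.061)^−2] / 0.061 = 48333.82339
Perpetuity value at year 2: $117,000.00 / 0.061 = 1918032.78689
PV of perpetuity: 1918032.78689 / (1+0.061)^2 = 1703826.06959
Total PV = 48333.82339 + 1703826.06959 = 1752159.89298

$1752159.89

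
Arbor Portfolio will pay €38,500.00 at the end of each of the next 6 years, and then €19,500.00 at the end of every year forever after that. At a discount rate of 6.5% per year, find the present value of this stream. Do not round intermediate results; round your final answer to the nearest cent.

PV of 6-year annuity: €38,500.00 × [1 − (1+0.065)^−6] / 0.065 = 186379.02194
Perpetuity value at year 6: €19,500.00 / 0.065 = 300000.00000
PV of perpetuity: 300000.00000 / (1+0.065)^6 = 205600.23564
Total PV = 186379.02194 + 205600.23564 = 391979.25758

€391979.26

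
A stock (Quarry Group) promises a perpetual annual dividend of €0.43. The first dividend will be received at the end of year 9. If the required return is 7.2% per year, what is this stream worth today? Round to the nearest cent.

€3.42

Value at end of year 8: C / r = €0.43 / 0.072 = €5.9722
Discount to today: PV = €5.9722 / (1 + 0.072)^8 = €5.9722 / 1.744047 = €3.42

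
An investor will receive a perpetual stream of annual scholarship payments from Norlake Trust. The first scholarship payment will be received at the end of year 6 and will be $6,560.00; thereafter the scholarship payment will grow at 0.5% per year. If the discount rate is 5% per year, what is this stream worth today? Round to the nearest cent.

Value at end of year 5: C₁ / (r − g) = $6,560.00 / (0.05 − 0.005) = $145,777.7778
Discount to today: PV = $145,777.7778 / (1 + 0.05)^5 = $145,777.7778 / 1.276282 = $114,220.70

$114220.70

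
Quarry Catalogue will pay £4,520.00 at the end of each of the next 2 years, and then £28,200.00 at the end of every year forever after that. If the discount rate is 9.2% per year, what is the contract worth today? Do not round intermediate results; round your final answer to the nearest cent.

PV of 2-year annuity: £4,520.00 × [1 − (1+0.092)^−2] / 0.092 = 7929.66496
Perpetuity value at year 2: £28,200.00 / 0.092 = 306521.73913
PV of perpetuity: 306521.73913 / (1+0.092)^2 = 257049.05065
Total PV = 7929.66496 + 257049.05065 = 264978.71561

£264978.72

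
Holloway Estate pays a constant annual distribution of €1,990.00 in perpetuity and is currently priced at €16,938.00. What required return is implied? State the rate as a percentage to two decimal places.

P = C/r ⇒ r = C/P = €1,990.00/€16,938.00 = 0.117487

11.75%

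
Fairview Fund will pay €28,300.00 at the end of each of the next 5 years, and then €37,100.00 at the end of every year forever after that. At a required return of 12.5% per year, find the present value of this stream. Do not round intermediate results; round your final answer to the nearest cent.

PV of 5-year annuity: €28,300.00 × [1 − (1+0.125)^−5] / 0.125 = 100764.08407
Perpetuity value at year 5: €37,100.00 / 0.125 = 296800.00000
PV of perpetuity: 296800.00000 / (1+0.125)^5 = 164702.91453
Total PV = 100764.08407 + 164702.91453 = 265466.99859

€265467.00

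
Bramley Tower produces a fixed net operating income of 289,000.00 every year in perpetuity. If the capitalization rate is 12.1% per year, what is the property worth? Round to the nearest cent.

Level perpetuity: PV = C / r = 289,000.00 / 0.121 = 2,388,429.75

2388429.75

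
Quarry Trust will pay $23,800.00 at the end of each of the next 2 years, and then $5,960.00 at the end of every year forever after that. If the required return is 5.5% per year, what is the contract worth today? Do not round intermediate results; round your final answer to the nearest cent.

$141301.98

PV of 2-year annuity: $23,800.00 × [1 − (1+0.055)^−2] / 0.055 = 43942.40920
Perpetuity value at year 2: $5,960.00 / 0.055 = 108363.63636
PV of perpetuity: 108363.63636 / (1+0.055)^2 = 97359.57087
Total PV = 43942.40920 + 97359.57087 = 141301.98007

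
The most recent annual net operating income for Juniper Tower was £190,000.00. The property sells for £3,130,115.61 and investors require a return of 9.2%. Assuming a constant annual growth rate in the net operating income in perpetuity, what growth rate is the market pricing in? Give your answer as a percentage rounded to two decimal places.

2.95%

P = D₀(1+g)/(r−g) ⇒ P(r−g) = D₀(1+g) ⇒ g(P+D₀) = P·r − D₀
g = (P·r − D₀)/(P + D₀) = (£3,130,115.61×0.092 − £190,000.00) / (£3,130,115.61 + £190,000.00) = 0.029508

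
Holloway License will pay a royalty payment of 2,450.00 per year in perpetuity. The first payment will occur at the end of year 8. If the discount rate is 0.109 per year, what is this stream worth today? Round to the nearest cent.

10894.79

Value at end of year 7: C / r = 2,450.00 / 0.109 = 22,477.0642
Discount to today: PV = 22,477.0642 / (1 + 0.109)^7 = 22,477.0642 / 2.063103 = 10,894.79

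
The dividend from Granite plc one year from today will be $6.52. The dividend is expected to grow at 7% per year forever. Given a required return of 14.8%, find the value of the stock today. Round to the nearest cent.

Growing perpetuity: P = D₁ / (r − g) = $6.5200 / (0.148 − 0.07) = $83.59

$83.59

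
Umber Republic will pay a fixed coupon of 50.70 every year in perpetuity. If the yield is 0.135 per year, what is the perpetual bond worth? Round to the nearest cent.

Level perpetuity: PV = C / r = 50.70 / 0.135 = 375.56

375.56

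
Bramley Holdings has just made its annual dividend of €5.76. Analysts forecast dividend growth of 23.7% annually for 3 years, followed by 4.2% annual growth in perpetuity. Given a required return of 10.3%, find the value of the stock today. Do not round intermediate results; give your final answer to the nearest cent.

€160.61

D_1 = 7.12512
D_2 = 8.81377
D_3 = 10.90264
Terminal value at year 3: TV = D_3×(1+g_2)/(r−g_2) = 11.36055/0.061 = 186.23850
P_0 = D_1/(1+r)^1 + D_2/(1+r)^2 + D_3/(1+r)^3 + TV/(1+r)^3
    = 6.45976 + 7.24454 + 8.12466 + 138.78513 = 160.61409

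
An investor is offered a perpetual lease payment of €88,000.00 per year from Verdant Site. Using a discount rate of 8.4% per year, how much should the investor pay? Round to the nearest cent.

€1047619.05

Level perpetuity: PV = C / r = €88,000.00 / 0.084 = €1,047,619.05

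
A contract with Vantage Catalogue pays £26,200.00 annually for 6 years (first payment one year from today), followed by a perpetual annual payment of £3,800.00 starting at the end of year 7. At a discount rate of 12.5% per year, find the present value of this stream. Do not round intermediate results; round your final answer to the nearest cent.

£121205.98

PV of 6-year annuity: £26,200.00 × [1 − (1+0.125)^−6] / 0.125 = 106210.56938
Perpetuity value at year 6: £3,800.00 / 0.125 = 30400.00000
PV of perpetuity: 30400.00000 / (1+0.125)^6 = 14995.41360
Total PV = 106210.56938 + 14995.41360 = 121205.98298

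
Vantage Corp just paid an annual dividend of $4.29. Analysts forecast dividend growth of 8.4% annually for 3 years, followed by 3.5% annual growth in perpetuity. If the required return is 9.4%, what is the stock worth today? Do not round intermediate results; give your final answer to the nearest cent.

$85.85

D_1 = 4.65036
D_2 = 5.04099
D_3 = 5.46443
Terminal value at year 3: TV = D_3×(1+g_2)/(r−g_2) = 5.65569/0.059 = 95.85913
P_0 = D_1/(1+r)^1 + D_2/(1+r)^2 + D_3/(1+r)^3 + TV/(1+r)^3
    = 4.25079 + 4.21193 + 4.17343 + 73.21187 = 85.84802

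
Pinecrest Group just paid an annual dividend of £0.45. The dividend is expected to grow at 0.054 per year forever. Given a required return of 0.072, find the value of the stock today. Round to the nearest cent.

£26.35

D₁ = D₀ × (1 + g) = £0.45 × 1.054 = £0.4743
Growing perpetuity: P = D₁ / (r − g) = £0.4743 / (0.072 − 0.054) = £26.35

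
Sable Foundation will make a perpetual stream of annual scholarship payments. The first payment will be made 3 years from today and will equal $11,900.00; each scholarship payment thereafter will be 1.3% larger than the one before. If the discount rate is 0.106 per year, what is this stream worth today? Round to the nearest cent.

$104605.32

Value at end of year 2: C₁ / (r − g) = $11,900.00 / (0.106 − 0.013) = $127,956.9892
Discount to today: PV = $127,956.9892 / (1 + 0.106)^2 = $127,956.9892 / 1.223236 = $104,605.32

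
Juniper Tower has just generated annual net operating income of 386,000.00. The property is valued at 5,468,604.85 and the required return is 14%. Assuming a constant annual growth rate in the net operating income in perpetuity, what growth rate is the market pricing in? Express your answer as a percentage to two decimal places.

P = D₀(1+g)/(r−g) ⇒ P(r−g) = D₀(1+g) ⇒ g(P+D₀) = P·r − D₀
g = (P·r − D₀)/(P + D₀) = (5,468,604.85×0.14 − 386,000.00) / (5,468,604.85 + 386,000.00) = 0.064839

6.48%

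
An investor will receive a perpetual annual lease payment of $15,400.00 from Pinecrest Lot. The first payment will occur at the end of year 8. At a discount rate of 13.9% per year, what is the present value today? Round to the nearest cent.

Value at end of year 7: C / r = $15,400.00 / 0.139 = $110,791.3669
Discount to today: PV = $110,791.3669 / (1 + 0.139)^7 = $110,791.3669 / 2.486944 = $44,549.19

$44549.19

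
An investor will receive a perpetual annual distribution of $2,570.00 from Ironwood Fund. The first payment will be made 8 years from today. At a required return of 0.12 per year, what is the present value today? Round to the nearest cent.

$9687.81

Value at end of year 7: C / r = $2,570.00 / 0.12 = $21,416.6667
Discount to today: PV = $21,416.6667 / (1 + 0.12)^7 = $21,416.6667 / 2.210681 = $9,687.81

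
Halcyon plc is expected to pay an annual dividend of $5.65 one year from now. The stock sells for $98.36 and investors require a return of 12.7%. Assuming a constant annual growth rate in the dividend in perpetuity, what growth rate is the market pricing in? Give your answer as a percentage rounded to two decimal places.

P = D₁/(r−g) ⇒ g = r − D₁/P = 0.127 − $5.65/$98.36 = 0.069558

6.96%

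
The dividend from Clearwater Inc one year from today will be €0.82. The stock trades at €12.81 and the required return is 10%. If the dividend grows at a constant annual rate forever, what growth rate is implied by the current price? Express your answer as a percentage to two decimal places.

P = D₁/(r−g) ⇒ g = r − D₁/P = 0.1 − €0.82/€12.81 = 0.035988

3.60%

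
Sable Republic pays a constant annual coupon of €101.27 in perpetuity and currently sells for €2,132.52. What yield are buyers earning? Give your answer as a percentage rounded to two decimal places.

4.75%

P = C/r ⇒ r = C/P = €101.27/€2,132.52 = 0.047488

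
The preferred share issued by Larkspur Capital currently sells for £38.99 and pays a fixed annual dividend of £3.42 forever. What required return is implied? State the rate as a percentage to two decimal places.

8.77%

P = C/r ⇒ r = C/P = £3.42/£38.99 = 0.087715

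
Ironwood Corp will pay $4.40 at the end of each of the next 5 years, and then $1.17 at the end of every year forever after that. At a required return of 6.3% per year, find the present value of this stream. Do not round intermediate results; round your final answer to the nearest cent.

$32.07

PV of 5-year annuity: $4.40 × [1 − (1+0.063)^−5] / 0.063 = 18.38411
Perpetuity value at year 5: $1.17 / 0.063 = 18.57143
PV of perpetuity: 18.57143 / (1+0.063)^5 = 13.68293
Total PV = 18.38411 + 13.68293 = 32.06704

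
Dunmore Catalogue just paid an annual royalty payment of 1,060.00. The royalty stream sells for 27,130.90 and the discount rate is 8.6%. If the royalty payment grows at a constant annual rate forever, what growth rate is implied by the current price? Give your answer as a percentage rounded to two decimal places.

P = D₀(1+g)/(r−g) ⇒ P(r−g) = D₀(1+g) ⇒ g(P+D₀) = P·r − D₀
g = (P·r − D₀)/(P + D₀) = (27,130.90×0.086 − 1,060.00) / (27,130.90 + 1,060.00) = 0.045166

4.52%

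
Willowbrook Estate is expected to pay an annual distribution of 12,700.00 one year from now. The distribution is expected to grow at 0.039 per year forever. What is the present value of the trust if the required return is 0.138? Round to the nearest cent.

128282.83

Growing perpetuity: P = D₁ / (r − g) = 12,700.0000 / (0.138 − 0.039) = 128,282.83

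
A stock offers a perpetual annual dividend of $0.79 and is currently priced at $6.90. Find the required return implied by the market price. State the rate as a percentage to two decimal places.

P = C/r ⇒ r = C/P = $0.79/$6.90 = 0.114493

11.45%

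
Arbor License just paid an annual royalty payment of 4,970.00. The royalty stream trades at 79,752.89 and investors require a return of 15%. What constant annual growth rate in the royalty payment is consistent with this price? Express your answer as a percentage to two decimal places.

P = D₀(1+g)/(r−g) ⇒ P(r−g) = D₀(1+g) ⇒ g(P+D₀) = P·r − D₀
g = (P·r − D₀)/(P + D₀) = (79,752.89×0.15 − 4,970.00) / (79,752.89 + 4,970.00) = 0.082539

8.25%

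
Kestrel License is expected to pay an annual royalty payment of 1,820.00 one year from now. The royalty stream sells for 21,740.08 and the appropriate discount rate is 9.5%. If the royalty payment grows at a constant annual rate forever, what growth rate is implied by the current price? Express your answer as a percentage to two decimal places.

P = D₁/(r−g) ⇒ g = r − D₁/P = 0.095 − 1,820.00/21,740.08 = 0.011284

1.13%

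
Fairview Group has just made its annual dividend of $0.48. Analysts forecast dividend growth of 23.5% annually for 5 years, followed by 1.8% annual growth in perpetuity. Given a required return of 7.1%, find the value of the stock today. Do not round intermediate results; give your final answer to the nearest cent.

$22.55

D_1 = 0.59280
D_2 = 0.73211
D_3 = 0.90415
D_4 = 1.11663
D_5 = 1.37904
Terminal value at year 5: TV = D_5×(1+g_2)/(r−g_2) = 1.40386/0.053 = 26.48792
P_0 = D_1/(1+r)^1 + D_2/(1+r)^2 + D_3/(1+r)^3 + D_4/(1+r)^4 + D_5/(1+r)^5 + TV/(1+r)^5
    = 0.55350 + 0.63826 + 0.73599 + 0.84869 + 0.97865 + 18.79752 = 22.55262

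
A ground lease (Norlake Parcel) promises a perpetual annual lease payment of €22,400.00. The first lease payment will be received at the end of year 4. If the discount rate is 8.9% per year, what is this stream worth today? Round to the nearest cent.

Value at end of year 3: C / r = €22,400.00 / 0.089 = €251,685.3933
Discount to today: PV = €251,685.3933 / (1 + 0.089)^3 = €251,685.3933 / 1.291468 = €194,883.19

€194883.19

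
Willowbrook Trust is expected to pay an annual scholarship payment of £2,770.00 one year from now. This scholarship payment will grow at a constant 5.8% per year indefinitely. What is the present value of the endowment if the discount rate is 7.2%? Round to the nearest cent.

£197857.14

Growing perpetuity: P = D₁ / (r − g) = £2,770.0000 / (0.072 − 0.058) = £197,857.14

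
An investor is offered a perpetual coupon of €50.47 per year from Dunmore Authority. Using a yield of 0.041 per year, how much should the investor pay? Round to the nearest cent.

Level perpetuity: PV = C / r = €50.47 / 0.041 = €1,230.98

€1230.98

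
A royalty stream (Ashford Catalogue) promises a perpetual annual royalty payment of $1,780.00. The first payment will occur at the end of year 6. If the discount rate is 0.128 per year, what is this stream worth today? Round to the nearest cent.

$7614.91

Value at end of year 5: C / r = $1,780.00 / 0.128 = $13,906.2500
Discount to today: PV = $13,906.2500 / (1 + 0.128)^5 = $13,906.2500 / 1.826188 = $7,614.91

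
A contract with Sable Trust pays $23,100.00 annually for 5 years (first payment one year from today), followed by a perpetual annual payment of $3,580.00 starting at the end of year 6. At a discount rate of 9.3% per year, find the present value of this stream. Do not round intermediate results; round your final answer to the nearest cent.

PV of 5-year annuity: $23,100.00 × [1 − (1+0.093)^−5] / 0.093 = 89155.87714
Perpetuity value at year 5: $3,580.00 / 0.093 = 38494.62366
PV of perpetuity: 38494.62366 / (1+0.093)^5 = 24677.39248
Total PV = 89155.87714 + 24677.39248 = 113833.26962

$113833.27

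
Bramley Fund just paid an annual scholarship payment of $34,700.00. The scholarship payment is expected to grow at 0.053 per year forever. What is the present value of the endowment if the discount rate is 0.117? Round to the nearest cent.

D₁ = D₀ × (1 + g) = $34,700.00 × 1.053 = $36,539.1000
Growing perpetuity: P = D₁ / (r − g) = $36,539.1000 / (0.117 − 0.053) = $570,923.44

$570923.44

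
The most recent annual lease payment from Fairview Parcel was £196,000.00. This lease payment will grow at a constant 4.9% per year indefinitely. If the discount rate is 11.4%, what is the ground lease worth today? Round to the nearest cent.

£3163138.46

D₁ = D₀ × (1 + g) = £196,000.00 × 1.049 = £205,604.0000
Growing perpetuity: P = D₁ / (r − g) = £205,604.0000 / (0.114 − 0.049) = £3,163,138.46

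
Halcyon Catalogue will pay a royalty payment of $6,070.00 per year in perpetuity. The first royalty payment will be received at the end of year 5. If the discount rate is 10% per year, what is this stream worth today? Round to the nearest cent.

Value at end of year 4: C / r = $6,070.00 / 0.1 = $60,700.0000
Discount to today: PV = $60,700.0000 / (1 + 0.1)^4 = $60,700.0000 / 1.464100 = $41,458.92

$41458.92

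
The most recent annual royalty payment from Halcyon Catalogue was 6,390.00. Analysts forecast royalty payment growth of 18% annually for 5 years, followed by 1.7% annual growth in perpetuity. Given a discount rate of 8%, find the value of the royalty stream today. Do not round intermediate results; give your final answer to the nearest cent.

202609.61

D_1 = 7540.20000
D_2 = 8897.43600
D_3 = 10498.97448
D_4 = 12388.78989
D_5 = 14618.77207
Terminal value at year 5: TV = D_5×(1+g_2)/(r−g_2) = 14867.29119/0.063 = 235988.74906
P_0 = D_1/(1+r)^1 + D_2/(1+r)^2 + D_3/(1+r)^3 + D_4/(1+r)^4 + D_5/(1+r)^5 + TV/(1+r)^5
    = 6981.66667 + 7628.11728 + 8334.42444 + 9106.13041 + 9949.29063 + 160609.97730 = 202609.60673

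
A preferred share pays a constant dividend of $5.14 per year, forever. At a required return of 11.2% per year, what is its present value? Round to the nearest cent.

$45.89

Level perpetuity: PV = C / r = $5.14 / 0.112 = $45.89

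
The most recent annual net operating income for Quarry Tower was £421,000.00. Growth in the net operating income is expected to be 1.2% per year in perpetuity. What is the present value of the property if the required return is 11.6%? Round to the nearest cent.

D₁ = D₀ × (1 + g) = £421,000.00 × 1.012 = £426,052.0000
Growing perpetuity: P = D₁ / (r − g) = £426,052.0000 / (0.116 − 0.012) = £4,096,653.85

£4096653.85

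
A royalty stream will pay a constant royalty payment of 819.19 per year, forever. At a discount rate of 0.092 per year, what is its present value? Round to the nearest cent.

8904.24

Level perpetuity: PV = C / r = 819.19 / 0.092 = 8,904.24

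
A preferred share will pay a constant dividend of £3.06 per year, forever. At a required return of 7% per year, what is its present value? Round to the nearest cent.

Level perpetuity: PV = C / r = £3.06 / 0.07 = £43.71

£43.71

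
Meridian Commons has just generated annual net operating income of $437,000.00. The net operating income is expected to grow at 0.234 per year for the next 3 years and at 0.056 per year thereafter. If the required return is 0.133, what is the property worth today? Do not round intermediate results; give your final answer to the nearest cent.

D_1 = 539258.00000
D_2 = 665444.37200
D_3 = 821158.35505
Terminal value at year 3: TV = D_3×(1+g_2)/(r−g_2) = 867143.22293/0.077 = 11261600.29780
P_0 = D_1/(1+r)^1 + D_2/(1+r)^2 + D_3/(1+r)^3 + TV/(1+r)^3
    = 475955.86937 + 518384.41554 + 564595.20633 + 7743019.97258 = 9301955.46383

$9301955.46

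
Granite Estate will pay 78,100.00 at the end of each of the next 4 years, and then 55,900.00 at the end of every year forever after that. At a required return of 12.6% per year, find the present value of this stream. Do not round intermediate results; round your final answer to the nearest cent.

PV of 4-year annuity: 78,100.00 × [1 − (1+0.126)^−4] / 0.126 = 234250.23599
Perpetuity value at year 4: 55,900.00 / 0.126 = 443650.79365
PV of perpetuity: 443650.79365 / (1+0.126)^4 = 275986.41219
Total PV = 234250.23599 + 275986.41219 = 510236.64818

510236.65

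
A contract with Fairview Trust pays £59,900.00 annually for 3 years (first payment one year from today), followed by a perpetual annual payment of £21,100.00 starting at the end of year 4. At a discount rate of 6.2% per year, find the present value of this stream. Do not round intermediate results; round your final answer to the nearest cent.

£443652.86

PV of 3-year annuity: £59,900.00 × [1 − (1+0.062)^−3] / 0.062 = 159522.78257
Perpetuity value at year 3: £21,100.00 / 0.062 = 340322.58065
PV of perpetuity: 340322.58065 / (1+0.062)^3 = 284130.08128
Total PV = 159522.78257 + 284130.08128 = 443652.86384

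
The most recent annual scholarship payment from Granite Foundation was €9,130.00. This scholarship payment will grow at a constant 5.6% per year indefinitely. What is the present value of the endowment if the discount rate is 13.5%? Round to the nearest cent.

D₁ = D₀ × (1 + g) = €9,130.00 × 1.056 = €9,641.2800
Growing perpetuity: P = D₁ / (r − g) = €9,641.2800 / (0.135 − 0.056) = €122,041.52

€122041.52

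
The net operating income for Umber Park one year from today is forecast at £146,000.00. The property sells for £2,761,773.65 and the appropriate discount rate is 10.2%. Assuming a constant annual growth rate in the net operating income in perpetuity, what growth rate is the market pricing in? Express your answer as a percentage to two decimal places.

P = D₁/(r−g) ⇒ g = r − D₁/P = 0.102 − £146,000.00/£2,761,773.65 = 0.049135

4.91%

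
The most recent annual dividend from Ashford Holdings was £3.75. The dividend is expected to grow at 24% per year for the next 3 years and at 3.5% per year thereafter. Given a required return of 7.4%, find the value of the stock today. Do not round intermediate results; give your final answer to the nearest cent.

£168.26

D_1 = 4.65000
D_2 = 5.76600
D_3 = 7.14984
Terminal value at year 3: TV = D_3×(1+g_2)/(r−g_2) = 7.40008/0.039 = 189.74575
P_0 = D_1/(1+r)^1 + D_2/(1+r)^2 + D_3/(1+r)^3 + TV/(1+r)^3
    = 4.32961 + 4.99880 + 5.77143 + 153.16489 = 168.26473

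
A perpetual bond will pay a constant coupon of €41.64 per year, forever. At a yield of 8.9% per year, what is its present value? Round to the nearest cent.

€467.87

Level perpetuity: PV = C / r = €41.64 / 0.089 = €467.87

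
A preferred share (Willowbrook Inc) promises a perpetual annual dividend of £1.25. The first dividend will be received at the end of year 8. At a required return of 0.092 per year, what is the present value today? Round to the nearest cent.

Value at end of year 7: C / r = £1.25 / 0.092 = £13.5870
Discount to today: PV = £13.5870 / (1 + 0.092)^7 = £13.5870 / 1.851648 = £7.34

£7.34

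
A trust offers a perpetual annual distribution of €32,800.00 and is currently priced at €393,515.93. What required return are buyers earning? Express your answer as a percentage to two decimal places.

8.34%

P = C/r ⇒ r = C/P = €32,800.00/€393,515.93 = 0.083351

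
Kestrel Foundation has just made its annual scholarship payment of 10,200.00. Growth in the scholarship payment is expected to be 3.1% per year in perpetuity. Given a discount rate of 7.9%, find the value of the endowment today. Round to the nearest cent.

D₁ = D₀ × (1 + g) = 10,200.00 × 1.031 = 10,516.2000
Growing perpetuity: P = D₁ / (r − g) = 10,516.2000 / (0.079 − 0.031) = 219,087.50

219087.50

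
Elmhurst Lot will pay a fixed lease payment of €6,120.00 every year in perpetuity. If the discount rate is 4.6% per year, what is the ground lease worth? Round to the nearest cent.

€133043.48

Level perpetuity: PV = C / r = €6,120.00 / 0.046 = €133,043.48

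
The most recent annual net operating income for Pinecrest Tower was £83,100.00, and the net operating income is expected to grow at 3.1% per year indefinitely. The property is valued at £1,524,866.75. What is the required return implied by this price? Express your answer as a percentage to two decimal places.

D₁ = £83,100.00 × 1.031 = £85,676.1000
P = D₁/(r − g) ⇒ r = D₁/P + g = £85,676.1000/£1,524,866.75 + 0.031 = 0.056186 + 0.031 = 0.087186

8.72%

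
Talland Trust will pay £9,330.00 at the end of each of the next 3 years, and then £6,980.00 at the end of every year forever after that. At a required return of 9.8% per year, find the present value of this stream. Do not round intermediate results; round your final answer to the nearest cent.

£77089.23

PV of 3-year annuity: £9,330.00 × [1 − (1+0.098)^−3] / 0.098 = 23284.26893
Perpetuity value at year 3: £6,980.00 / 0.098 = 71224.48980
PV of perpetuity: 71224.48980 / (1+0.098)^3 = 53804.96170
Total PV = 23284.26893 + 53804.96170 = 77089.23063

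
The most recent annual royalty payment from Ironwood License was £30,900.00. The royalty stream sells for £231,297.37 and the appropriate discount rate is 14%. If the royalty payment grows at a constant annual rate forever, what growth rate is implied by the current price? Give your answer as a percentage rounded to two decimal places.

0.57%

P = D₀(1+g)/(r−g) ⇒ P(r−g) = D₀(1+g) ⇒ g(P+D₀) = P·r − D₀
g = (P·r − D₀)/(P + D₀) = (£231,297.37×0.14 − £30,900.00) / (£231,297.37 + £30,900.00) = 0.005651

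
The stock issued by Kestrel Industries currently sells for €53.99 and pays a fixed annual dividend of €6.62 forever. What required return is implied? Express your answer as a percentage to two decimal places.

P = C/r ⇒ r = C/P = €6.62/€53.99 = 0.122615

12.26%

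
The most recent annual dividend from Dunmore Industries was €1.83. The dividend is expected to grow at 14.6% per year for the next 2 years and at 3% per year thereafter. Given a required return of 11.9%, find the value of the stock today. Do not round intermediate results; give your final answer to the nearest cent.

D_1 = 2.09718
D_2 = 2.40337
Terminal value at year 2: TV = D_2×(1+g_2)/(r−g_2) = 2.47547/0.089 = 27.81426
P_0 = D_1/(1+r)^1 + D_2/(1+r)^2 + TV/(1+r)^2
    = 1.87416 + 1.91938 + 22.21301 = 26.00654

€26.01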